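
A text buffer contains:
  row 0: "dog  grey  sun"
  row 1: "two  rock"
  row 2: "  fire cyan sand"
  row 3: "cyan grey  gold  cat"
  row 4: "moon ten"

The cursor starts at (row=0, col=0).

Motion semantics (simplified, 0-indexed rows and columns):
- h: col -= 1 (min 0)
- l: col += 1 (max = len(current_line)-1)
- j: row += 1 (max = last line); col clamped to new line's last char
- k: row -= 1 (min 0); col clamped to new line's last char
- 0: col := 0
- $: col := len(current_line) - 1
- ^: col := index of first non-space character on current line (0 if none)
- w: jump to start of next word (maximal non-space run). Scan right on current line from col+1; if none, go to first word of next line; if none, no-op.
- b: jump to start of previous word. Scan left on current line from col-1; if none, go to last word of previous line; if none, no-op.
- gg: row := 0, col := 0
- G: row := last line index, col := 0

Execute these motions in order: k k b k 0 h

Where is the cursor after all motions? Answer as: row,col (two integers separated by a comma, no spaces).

Answer: 0,0

Derivation:
After 1 (k): row=0 col=0 char='d'
After 2 (k): row=0 col=0 char='d'
After 3 (b): row=0 col=0 char='d'
After 4 (k): row=0 col=0 char='d'
After 5 (0): row=0 col=0 char='d'
After 6 (h): row=0 col=0 char='d'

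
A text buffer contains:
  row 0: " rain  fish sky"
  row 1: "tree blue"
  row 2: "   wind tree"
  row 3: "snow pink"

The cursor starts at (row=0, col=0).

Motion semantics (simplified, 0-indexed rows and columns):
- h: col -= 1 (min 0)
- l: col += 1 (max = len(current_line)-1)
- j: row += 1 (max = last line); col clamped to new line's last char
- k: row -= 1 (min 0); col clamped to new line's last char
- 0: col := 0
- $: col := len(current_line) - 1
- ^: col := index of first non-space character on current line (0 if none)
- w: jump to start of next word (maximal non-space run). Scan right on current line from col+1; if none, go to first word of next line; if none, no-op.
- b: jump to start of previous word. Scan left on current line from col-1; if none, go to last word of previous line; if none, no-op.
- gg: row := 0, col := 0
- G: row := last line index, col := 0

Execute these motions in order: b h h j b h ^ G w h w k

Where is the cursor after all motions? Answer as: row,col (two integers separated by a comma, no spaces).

Answer: 2,5

Derivation:
After 1 (b): row=0 col=0 char='_'
After 2 (h): row=0 col=0 char='_'
After 3 (h): row=0 col=0 char='_'
After 4 (j): row=1 col=0 char='t'
After 5 (b): row=0 col=12 char='s'
After 6 (h): row=0 col=11 char='_'
After 7 (^): row=0 col=1 char='r'
After 8 (G): row=3 col=0 char='s'
After 9 (w): row=3 col=5 char='p'
After 10 (h): row=3 col=4 char='_'
After 11 (w): row=3 col=5 char='p'
After 12 (k): row=2 col=5 char='n'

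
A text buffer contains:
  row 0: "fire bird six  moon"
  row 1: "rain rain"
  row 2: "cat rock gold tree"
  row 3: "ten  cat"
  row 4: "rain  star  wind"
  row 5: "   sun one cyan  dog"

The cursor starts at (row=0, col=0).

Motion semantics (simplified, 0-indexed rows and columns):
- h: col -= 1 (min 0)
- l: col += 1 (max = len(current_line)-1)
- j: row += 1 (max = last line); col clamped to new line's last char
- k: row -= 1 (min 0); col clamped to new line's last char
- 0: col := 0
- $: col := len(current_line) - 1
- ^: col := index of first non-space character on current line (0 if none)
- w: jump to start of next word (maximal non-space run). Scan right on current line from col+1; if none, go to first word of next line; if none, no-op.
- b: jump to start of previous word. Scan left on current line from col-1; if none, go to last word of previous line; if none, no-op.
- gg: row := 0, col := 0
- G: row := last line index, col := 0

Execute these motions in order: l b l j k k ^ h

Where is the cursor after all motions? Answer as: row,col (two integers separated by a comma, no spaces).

After 1 (l): row=0 col=1 char='i'
After 2 (b): row=0 col=0 char='f'
After 3 (l): row=0 col=1 char='i'
After 4 (j): row=1 col=1 char='a'
After 5 (k): row=0 col=1 char='i'
After 6 (k): row=0 col=1 char='i'
After 7 (^): row=0 col=0 char='f'
After 8 (h): row=0 col=0 char='f'

Answer: 0,0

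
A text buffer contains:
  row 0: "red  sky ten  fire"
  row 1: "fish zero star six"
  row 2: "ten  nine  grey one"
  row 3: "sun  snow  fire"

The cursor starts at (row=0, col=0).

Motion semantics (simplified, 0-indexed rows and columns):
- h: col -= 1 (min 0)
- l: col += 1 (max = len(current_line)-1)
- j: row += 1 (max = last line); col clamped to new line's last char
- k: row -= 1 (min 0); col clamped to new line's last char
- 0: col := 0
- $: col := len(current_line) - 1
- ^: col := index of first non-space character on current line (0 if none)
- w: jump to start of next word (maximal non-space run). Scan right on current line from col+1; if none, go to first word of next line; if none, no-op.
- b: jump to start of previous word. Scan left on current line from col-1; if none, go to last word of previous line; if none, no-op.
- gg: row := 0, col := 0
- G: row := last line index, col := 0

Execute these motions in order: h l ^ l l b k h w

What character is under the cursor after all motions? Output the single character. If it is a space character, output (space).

After 1 (h): row=0 col=0 char='r'
After 2 (l): row=0 col=1 char='e'
After 3 (^): row=0 col=0 char='r'
After 4 (l): row=0 col=1 char='e'
After 5 (l): row=0 col=2 char='d'
After 6 (b): row=0 col=0 char='r'
After 7 (k): row=0 col=0 char='r'
After 8 (h): row=0 col=0 char='r'
After 9 (w): row=0 col=5 char='s'

Answer: s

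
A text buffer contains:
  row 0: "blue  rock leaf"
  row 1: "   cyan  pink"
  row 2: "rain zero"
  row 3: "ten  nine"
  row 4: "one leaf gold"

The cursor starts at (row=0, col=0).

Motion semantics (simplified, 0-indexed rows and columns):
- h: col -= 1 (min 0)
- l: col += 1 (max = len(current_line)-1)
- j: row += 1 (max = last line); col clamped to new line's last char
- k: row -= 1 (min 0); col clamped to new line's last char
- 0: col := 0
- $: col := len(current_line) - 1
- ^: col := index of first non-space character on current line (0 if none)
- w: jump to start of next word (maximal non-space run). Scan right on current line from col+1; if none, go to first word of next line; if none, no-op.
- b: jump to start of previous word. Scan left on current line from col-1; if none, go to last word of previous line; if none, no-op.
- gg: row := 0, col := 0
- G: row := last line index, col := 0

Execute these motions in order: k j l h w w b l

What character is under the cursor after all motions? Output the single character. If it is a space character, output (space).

After 1 (k): row=0 col=0 char='b'
After 2 (j): row=1 col=0 char='_'
After 3 (l): row=1 col=1 char='_'
After 4 (h): row=1 col=0 char='_'
After 5 (w): row=1 col=3 char='c'
After 6 (w): row=1 col=9 char='p'
After 7 (b): row=1 col=3 char='c'
After 8 (l): row=1 col=4 char='y'

Answer: y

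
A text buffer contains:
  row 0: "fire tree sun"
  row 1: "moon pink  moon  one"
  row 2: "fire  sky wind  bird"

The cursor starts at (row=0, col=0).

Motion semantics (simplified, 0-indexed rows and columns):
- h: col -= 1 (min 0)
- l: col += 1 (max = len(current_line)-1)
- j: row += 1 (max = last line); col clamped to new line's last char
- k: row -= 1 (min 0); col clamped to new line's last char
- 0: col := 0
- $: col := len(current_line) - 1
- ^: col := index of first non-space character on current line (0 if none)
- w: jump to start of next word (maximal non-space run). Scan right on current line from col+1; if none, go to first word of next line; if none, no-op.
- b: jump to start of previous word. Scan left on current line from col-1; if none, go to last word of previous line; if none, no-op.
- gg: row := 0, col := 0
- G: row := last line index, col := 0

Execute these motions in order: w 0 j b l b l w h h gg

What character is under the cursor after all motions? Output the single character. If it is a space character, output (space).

After 1 (w): row=0 col=5 char='t'
After 2 (0): row=0 col=0 char='f'
After 3 (j): row=1 col=0 char='m'
After 4 (b): row=0 col=10 char='s'
After 5 (l): row=0 col=11 char='u'
After 6 (b): row=0 col=10 char='s'
After 7 (l): row=0 col=11 char='u'
After 8 (w): row=1 col=0 char='m'
After 9 (h): row=1 col=0 char='m'
After 10 (h): row=1 col=0 char='m'
After 11 (gg): row=0 col=0 char='f'

Answer: f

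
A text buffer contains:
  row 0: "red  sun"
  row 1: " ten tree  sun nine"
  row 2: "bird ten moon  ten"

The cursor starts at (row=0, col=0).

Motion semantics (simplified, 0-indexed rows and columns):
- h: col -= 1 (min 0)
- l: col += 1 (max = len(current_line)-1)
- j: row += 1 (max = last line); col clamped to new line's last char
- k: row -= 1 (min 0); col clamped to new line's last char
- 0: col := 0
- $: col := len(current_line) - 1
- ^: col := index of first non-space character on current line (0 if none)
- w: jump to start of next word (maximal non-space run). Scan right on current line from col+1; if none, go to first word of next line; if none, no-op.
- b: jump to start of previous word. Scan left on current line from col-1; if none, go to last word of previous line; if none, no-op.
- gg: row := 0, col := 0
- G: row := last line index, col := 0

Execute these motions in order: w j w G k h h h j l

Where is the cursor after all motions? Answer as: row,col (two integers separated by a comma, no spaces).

After 1 (w): row=0 col=5 char='s'
After 2 (j): row=1 col=5 char='t'
After 3 (w): row=1 col=11 char='s'
After 4 (G): row=2 col=0 char='b'
After 5 (k): row=1 col=0 char='_'
After 6 (h): row=1 col=0 char='_'
After 7 (h): row=1 col=0 char='_'
After 8 (h): row=1 col=0 char='_'
After 9 (j): row=2 col=0 char='b'
After 10 (l): row=2 col=1 char='i'

Answer: 2,1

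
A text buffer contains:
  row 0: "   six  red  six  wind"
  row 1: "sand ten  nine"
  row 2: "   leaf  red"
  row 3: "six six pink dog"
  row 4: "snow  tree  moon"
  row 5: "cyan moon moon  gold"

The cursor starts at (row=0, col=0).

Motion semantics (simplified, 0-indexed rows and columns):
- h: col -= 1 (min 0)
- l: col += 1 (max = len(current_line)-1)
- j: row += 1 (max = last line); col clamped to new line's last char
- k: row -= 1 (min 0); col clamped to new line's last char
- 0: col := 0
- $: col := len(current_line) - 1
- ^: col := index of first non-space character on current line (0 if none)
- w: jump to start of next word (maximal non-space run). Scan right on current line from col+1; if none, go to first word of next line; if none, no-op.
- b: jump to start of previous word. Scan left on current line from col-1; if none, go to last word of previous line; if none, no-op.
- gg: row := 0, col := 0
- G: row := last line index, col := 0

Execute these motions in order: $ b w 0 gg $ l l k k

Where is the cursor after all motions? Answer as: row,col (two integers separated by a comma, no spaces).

Answer: 0,21

Derivation:
After 1 ($): row=0 col=21 char='d'
After 2 (b): row=0 col=18 char='w'
After 3 (w): row=1 col=0 char='s'
After 4 (0): row=1 col=0 char='s'
After 5 (gg): row=0 col=0 char='_'
After 6 ($): row=0 col=21 char='d'
After 7 (l): row=0 col=21 char='d'
After 8 (l): row=0 col=21 char='d'
After 9 (k): row=0 col=21 char='d'
After 10 (k): row=0 col=21 char='d'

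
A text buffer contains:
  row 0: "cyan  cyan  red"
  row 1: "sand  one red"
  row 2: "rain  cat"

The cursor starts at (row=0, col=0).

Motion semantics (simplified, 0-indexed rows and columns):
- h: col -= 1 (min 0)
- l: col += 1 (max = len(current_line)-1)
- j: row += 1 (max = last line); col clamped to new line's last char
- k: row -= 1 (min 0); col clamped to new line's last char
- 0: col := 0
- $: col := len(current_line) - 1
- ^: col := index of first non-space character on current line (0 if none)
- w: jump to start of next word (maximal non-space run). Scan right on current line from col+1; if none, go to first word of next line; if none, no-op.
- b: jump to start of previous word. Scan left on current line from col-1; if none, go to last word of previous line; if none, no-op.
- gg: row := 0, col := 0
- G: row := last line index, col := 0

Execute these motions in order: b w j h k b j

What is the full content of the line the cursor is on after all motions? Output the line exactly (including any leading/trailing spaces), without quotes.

Answer: sand  one red

Derivation:
After 1 (b): row=0 col=0 char='c'
After 2 (w): row=0 col=6 char='c'
After 3 (j): row=1 col=6 char='o'
After 4 (h): row=1 col=5 char='_'
After 5 (k): row=0 col=5 char='_'
After 6 (b): row=0 col=0 char='c'
After 7 (j): row=1 col=0 char='s'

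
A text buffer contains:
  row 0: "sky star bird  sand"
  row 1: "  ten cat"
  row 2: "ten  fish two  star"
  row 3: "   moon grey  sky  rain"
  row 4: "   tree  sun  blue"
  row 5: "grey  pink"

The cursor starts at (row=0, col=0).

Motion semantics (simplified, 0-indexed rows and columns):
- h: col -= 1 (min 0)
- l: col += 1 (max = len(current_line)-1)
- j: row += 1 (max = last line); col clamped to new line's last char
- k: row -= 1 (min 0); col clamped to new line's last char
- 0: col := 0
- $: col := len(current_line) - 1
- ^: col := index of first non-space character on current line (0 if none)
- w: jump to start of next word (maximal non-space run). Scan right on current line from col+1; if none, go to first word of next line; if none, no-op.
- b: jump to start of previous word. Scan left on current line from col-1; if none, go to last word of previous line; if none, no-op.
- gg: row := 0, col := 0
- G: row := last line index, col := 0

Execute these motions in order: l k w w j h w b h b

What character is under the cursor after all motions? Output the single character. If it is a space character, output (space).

After 1 (l): row=0 col=1 char='k'
After 2 (k): row=0 col=1 char='k'
After 3 (w): row=0 col=4 char='s'
After 4 (w): row=0 col=9 char='b'
After 5 (j): row=1 col=8 char='t'
After 6 (h): row=1 col=7 char='a'
After 7 (w): row=2 col=0 char='t'
After 8 (b): row=1 col=6 char='c'
After 9 (h): row=1 col=5 char='_'
After 10 (b): row=1 col=2 char='t'

Answer: t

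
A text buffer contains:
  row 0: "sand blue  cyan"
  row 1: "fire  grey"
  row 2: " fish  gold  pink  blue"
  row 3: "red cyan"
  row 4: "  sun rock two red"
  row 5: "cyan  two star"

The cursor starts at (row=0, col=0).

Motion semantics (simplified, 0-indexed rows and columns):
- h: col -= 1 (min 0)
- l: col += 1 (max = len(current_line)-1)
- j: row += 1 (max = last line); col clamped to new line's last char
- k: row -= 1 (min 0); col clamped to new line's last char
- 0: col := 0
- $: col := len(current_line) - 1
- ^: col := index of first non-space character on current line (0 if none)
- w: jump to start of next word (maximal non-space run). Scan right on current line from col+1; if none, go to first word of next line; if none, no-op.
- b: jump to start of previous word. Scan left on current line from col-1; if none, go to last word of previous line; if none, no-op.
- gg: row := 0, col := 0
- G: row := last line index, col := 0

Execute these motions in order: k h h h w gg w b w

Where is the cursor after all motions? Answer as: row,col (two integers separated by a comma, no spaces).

After 1 (k): row=0 col=0 char='s'
After 2 (h): row=0 col=0 char='s'
After 3 (h): row=0 col=0 char='s'
After 4 (h): row=0 col=0 char='s'
After 5 (w): row=0 col=5 char='b'
After 6 (gg): row=0 col=0 char='s'
After 7 (w): row=0 col=5 char='b'
After 8 (b): row=0 col=0 char='s'
After 9 (w): row=0 col=5 char='b'

Answer: 0,5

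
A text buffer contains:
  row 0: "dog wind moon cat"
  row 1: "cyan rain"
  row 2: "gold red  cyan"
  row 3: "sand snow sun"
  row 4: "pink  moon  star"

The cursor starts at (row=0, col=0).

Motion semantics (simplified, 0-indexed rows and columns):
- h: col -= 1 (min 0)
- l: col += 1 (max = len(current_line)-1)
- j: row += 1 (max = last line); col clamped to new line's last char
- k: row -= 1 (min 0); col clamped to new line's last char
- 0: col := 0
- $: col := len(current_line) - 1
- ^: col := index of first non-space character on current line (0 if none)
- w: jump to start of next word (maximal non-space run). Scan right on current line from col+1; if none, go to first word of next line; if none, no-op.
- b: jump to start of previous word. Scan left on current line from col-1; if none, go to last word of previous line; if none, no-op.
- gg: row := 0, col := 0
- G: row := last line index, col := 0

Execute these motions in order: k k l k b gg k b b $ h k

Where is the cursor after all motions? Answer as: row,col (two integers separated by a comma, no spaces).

Answer: 0,15

Derivation:
After 1 (k): row=0 col=0 char='d'
After 2 (k): row=0 col=0 char='d'
After 3 (l): row=0 col=1 char='o'
After 4 (k): row=0 col=1 char='o'
After 5 (b): row=0 col=0 char='d'
After 6 (gg): row=0 col=0 char='d'
After 7 (k): row=0 col=0 char='d'
After 8 (b): row=0 col=0 char='d'
After 9 (b): row=0 col=0 char='d'
After 10 ($): row=0 col=16 char='t'
After 11 (h): row=0 col=15 char='a'
After 12 (k): row=0 col=15 char='a'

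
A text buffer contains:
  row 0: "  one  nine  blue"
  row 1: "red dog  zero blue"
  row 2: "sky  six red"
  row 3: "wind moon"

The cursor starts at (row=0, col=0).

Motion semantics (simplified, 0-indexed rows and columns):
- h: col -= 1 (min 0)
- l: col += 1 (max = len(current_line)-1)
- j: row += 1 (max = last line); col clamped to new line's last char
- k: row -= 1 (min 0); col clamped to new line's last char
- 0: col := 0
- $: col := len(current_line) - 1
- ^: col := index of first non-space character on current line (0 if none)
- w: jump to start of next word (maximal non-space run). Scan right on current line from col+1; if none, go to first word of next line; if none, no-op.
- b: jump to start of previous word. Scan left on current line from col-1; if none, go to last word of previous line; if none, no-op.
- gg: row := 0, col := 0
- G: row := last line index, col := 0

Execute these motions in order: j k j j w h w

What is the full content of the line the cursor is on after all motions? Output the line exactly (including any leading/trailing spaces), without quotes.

Answer: sky  six red

Derivation:
After 1 (j): row=1 col=0 char='r'
After 2 (k): row=0 col=0 char='_'
After 3 (j): row=1 col=0 char='r'
After 4 (j): row=2 col=0 char='s'
After 5 (w): row=2 col=5 char='s'
After 6 (h): row=2 col=4 char='_'
After 7 (w): row=2 col=5 char='s'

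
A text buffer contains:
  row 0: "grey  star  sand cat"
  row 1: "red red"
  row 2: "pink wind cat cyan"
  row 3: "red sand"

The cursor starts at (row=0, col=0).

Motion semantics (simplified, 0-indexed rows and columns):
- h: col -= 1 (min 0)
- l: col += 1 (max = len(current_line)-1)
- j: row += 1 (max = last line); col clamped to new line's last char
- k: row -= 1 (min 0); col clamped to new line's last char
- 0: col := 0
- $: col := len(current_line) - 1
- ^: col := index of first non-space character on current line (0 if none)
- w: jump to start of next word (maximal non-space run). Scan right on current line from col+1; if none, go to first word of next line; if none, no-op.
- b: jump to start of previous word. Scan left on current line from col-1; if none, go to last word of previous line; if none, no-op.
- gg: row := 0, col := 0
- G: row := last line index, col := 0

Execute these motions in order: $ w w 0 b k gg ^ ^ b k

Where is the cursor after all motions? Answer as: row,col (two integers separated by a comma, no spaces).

After 1 ($): row=0 col=19 char='t'
After 2 (w): row=1 col=0 char='r'
After 3 (w): row=1 col=4 char='r'
After 4 (0): row=1 col=0 char='r'
After 5 (b): row=0 col=17 char='c'
After 6 (k): row=0 col=17 char='c'
After 7 (gg): row=0 col=0 char='g'
After 8 (^): row=0 col=0 char='g'
After 9 (^): row=0 col=0 char='g'
After 10 (b): row=0 col=0 char='g'
After 11 (k): row=0 col=0 char='g'

Answer: 0,0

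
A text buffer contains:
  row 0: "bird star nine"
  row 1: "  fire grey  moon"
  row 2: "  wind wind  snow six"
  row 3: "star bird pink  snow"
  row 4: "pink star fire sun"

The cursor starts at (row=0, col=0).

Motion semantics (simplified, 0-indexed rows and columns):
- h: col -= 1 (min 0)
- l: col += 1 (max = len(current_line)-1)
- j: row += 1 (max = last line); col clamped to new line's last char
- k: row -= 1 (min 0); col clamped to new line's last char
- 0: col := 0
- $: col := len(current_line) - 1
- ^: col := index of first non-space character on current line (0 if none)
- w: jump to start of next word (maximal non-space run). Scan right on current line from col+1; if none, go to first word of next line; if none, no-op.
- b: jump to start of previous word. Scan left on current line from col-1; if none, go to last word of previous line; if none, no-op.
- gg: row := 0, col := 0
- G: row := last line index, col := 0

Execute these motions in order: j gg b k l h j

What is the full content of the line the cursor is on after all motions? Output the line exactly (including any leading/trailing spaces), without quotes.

After 1 (j): row=1 col=0 char='_'
After 2 (gg): row=0 col=0 char='b'
After 3 (b): row=0 col=0 char='b'
After 4 (k): row=0 col=0 char='b'
After 5 (l): row=0 col=1 char='i'
After 6 (h): row=0 col=0 char='b'
After 7 (j): row=1 col=0 char='_'

Answer:   fire grey  moon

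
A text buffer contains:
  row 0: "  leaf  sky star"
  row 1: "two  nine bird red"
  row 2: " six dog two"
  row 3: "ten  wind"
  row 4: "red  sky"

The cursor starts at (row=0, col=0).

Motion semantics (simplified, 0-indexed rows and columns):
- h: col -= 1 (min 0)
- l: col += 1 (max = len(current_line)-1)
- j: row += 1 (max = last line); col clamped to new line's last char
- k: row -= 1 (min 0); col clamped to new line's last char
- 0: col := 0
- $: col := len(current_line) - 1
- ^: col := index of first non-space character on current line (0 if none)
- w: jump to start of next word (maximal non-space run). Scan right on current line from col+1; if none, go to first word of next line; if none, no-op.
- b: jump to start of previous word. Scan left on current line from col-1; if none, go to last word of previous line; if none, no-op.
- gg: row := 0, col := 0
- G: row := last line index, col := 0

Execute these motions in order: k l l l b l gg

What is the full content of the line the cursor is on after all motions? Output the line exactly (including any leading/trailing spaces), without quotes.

Answer:   leaf  sky star

Derivation:
After 1 (k): row=0 col=0 char='_'
After 2 (l): row=0 col=1 char='_'
After 3 (l): row=0 col=2 char='l'
After 4 (l): row=0 col=3 char='e'
After 5 (b): row=0 col=2 char='l'
After 6 (l): row=0 col=3 char='e'
After 7 (gg): row=0 col=0 char='_'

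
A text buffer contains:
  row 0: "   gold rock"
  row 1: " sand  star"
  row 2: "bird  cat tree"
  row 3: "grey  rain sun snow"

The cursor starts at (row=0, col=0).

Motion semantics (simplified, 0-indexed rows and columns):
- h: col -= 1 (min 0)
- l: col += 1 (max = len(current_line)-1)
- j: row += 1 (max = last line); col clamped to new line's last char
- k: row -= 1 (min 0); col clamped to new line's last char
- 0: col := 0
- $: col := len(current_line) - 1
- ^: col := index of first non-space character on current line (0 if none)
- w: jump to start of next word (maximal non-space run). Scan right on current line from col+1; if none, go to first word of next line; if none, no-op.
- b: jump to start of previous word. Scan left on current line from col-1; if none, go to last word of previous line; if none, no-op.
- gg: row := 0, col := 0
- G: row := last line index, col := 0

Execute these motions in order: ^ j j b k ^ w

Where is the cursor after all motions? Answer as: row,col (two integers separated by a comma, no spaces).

After 1 (^): row=0 col=3 char='g'
After 2 (j): row=1 col=3 char='n'
After 3 (j): row=2 col=3 char='d'
After 4 (b): row=2 col=0 char='b'
After 5 (k): row=1 col=0 char='_'
After 6 (^): row=1 col=1 char='s'
After 7 (w): row=1 col=7 char='s'

Answer: 1,7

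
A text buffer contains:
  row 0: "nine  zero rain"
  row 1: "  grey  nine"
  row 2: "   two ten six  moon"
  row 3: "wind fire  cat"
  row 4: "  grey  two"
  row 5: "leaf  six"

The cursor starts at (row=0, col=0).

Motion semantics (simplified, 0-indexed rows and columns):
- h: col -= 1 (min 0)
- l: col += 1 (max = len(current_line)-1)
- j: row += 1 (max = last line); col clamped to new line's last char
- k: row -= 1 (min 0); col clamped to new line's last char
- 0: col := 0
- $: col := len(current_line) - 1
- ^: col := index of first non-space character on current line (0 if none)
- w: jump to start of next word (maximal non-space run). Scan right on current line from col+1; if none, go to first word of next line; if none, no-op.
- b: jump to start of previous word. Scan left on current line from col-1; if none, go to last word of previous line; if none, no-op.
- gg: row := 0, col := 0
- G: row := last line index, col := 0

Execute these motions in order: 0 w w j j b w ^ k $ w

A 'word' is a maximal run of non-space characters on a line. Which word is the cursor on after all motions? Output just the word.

Answer: two

Derivation:
After 1 (0): row=0 col=0 char='n'
After 2 (w): row=0 col=6 char='z'
After 3 (w): row=0 col=11 char='r'
After 4 (j): row=1 col=11 char='e'
After 5 (j): row=2 col=11 char='s'
After 6 (b): row=2 col=7 char='t'
After 7 (w): row=2 col=11 char='s'
After 8 (^): row=2 col=3 char='t'
After 9 (k): row=1 col=3 char='r'
After 10 ($): row=1 col=11 char='e'
After 11 (w): row=2 col=3 char='t'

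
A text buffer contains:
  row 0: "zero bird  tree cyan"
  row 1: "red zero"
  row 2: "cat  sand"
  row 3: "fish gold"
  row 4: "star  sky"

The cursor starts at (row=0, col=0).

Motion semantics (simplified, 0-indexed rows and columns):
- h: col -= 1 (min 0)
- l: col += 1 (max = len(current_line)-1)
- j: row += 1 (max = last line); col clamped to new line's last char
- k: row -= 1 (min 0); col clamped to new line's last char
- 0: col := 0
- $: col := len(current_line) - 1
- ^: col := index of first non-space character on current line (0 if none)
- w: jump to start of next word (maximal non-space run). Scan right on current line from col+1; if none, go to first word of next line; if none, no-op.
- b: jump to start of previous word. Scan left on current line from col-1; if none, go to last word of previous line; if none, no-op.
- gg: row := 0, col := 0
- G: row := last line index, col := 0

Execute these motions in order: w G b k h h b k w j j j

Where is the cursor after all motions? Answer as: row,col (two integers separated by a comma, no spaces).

Answer: 4,4

Derivation:
After 1 (w): row=0 col=5 char='b'
After 2 (G): row=4 col=0 char='s'
After 3 (b): row=3 col=5 char='g'
After 4 (k): row=2 col=5 char='s'
After 5 (h): row=2 col=4 char='_'
After 6 (h): row=2 col=3 char='_'
After 7 (b): row=2 col=0 char='c'
After 8 (k): row=1 col=0 char='r'
After 9 (w): row=1 col=4 char='z'
After 10 (j): row=2 col=4 char='_'
After 11 (j): row=3 col=4 char='_'
After 12 (j): row=4 col=4 char='_'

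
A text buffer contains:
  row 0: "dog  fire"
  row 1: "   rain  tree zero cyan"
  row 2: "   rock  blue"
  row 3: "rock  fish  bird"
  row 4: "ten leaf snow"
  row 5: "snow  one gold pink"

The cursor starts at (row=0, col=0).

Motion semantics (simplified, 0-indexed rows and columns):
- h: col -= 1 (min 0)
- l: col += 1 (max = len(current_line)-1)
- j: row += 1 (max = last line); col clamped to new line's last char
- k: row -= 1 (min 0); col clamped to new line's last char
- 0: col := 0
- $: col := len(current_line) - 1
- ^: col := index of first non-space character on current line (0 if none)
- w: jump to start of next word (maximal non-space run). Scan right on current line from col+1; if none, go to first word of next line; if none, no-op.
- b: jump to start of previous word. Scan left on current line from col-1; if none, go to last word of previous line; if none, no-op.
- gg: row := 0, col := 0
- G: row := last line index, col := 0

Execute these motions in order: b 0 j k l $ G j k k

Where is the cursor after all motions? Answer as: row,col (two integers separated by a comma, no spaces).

Answer: 3,0

Derivation:
After 1 (b): row=0 col=0 char='d'
After 2 (0): row=0 col=0 char='d'
After 3 (j): row=1 col=0 char='_'
After 4 (k): row=0 col=0 char='d'
After 5 (l): row=0 col=1 char='o'
After 6 ($): row=0 col=8 char='e'
After 7 (G): row=5 col=0 char='s'
After 8 (j): row=5 col=0 char='s'
After 9 (k): row=4 col=0 char='t'
After 10 (k): row=3 col=0 char='r'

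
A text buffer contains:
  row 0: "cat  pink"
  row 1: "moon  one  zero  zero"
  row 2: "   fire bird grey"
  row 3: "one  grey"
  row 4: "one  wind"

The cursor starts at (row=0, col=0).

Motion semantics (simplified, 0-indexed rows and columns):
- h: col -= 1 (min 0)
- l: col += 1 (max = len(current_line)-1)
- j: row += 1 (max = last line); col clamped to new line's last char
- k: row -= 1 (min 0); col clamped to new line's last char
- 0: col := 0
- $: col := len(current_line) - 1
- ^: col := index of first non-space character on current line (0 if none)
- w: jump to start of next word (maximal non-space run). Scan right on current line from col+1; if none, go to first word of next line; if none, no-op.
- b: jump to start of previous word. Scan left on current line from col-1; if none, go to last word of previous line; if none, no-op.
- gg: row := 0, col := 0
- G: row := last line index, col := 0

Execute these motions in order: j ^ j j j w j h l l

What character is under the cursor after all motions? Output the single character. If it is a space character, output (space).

After 1 (j): row=1 col=0 char='m'
After 2 (^): row=1 col=0 char='m'
After 3 (j): row=2 col=0 char='_'
After 4 (j): row=3 col=0 char='o'
After 5 (j): row=4 col=0 char='o'
After 6 (w): row=4 col=5 char='w'
After 7 (j): row=4 col=5 char='w'
After 8 (h): row=4 col=4 char='_'
After 9 (l): row=4 col=5 char='w'
After 10 (l): row=4 col=6 char='i'

Answer: i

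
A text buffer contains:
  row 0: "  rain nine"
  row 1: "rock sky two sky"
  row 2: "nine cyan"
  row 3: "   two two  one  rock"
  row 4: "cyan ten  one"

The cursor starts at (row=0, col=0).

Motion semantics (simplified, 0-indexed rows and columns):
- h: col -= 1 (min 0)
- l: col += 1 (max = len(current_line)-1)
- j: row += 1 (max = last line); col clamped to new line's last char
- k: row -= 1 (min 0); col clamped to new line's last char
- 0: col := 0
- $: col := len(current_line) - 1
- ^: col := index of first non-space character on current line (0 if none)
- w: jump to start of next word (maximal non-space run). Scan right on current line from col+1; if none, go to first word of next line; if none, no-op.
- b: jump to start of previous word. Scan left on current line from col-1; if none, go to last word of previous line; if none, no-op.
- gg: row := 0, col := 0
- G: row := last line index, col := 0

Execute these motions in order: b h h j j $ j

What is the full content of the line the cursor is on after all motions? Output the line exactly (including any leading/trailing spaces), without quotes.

After 1 (b): row=0 col=0 char='_'
After 2 (h): row=0 col=0 char='_'
After 3 (h): row=0 col=0 char='_'
After 4 (j): row=1 col=0 char='r'
After 5 (j): row=2 col=0 char='n'
After 6 ($): row=2 col=8 char='n'
After 7 (j): row=3 col=8 char='w'

Answer:    two two  one  rock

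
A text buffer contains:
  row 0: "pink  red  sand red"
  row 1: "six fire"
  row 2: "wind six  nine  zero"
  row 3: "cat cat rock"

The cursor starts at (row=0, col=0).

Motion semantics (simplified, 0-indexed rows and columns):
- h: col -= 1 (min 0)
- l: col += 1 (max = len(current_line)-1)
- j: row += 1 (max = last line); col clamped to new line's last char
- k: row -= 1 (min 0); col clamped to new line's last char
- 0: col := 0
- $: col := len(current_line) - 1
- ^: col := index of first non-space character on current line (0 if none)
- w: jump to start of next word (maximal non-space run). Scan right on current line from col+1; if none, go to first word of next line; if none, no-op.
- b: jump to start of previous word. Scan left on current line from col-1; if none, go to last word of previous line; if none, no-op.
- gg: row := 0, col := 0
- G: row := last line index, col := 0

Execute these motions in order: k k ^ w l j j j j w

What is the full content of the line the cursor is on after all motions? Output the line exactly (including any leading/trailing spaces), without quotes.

After 1 (k): row=0 col=0 char='p'
After 2 (k): row=0 col=0 char='p'
After 3 (^): row=0 col=0 char='p'
After 4 (w): row=0 col=6 char='r'
After 5 (l): row=0 col=7 char='e'
After 6 (j): row=1 col=7 char='e'
After 7 (j): row=2 col=7 char='x'
After 8 (j): row=3 col=7 char='_'
After 9 (j): row=3 col=7 char='_'
After 10 (w): row=3 col=8 char='r'

Answer: cat cat rock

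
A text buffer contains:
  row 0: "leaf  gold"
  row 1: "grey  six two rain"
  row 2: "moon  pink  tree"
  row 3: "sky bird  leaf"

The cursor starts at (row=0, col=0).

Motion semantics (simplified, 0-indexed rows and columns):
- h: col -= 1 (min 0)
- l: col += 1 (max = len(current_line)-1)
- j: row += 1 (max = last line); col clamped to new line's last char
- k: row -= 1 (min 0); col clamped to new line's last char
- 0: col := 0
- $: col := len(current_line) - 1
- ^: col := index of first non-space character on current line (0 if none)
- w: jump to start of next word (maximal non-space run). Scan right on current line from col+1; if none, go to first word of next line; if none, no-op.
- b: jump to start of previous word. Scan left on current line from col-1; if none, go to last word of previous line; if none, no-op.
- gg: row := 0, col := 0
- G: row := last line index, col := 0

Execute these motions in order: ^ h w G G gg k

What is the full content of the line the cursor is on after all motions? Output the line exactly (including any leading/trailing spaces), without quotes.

Answer: leaf  gold

Derivation:
After 1 (^): row=0 col=0 char='l'
After 2 (h): row=0 col=0 char='l'
After 3 (w): row=0 col=6 char='g'
After 4 (G): row=3 col=0 char='s'
After 5 (G): row=3 col=0 char='s'
After 6 (gg): row=0 col=0 char='l'
After 7 (k): row=0 col=0 char='l'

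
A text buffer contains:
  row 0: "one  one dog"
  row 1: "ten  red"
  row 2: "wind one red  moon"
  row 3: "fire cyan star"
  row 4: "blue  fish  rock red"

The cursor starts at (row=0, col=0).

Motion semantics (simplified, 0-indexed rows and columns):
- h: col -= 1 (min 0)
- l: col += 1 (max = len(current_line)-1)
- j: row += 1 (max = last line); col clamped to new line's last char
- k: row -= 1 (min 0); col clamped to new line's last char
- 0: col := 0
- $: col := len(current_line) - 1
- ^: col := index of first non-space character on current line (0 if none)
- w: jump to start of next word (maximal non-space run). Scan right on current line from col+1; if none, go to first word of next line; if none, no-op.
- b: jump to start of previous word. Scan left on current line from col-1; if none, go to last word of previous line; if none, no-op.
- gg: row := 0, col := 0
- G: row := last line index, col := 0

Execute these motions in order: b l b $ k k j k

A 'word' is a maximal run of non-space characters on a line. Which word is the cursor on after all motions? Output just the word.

Answer: one

Derivation:
After 1 (b): row=0 col=0 char='o'
After 2 (l): row=0 col=1 char='n'
After 3 (b): row=0 col=0 char='o'
After 4 ($): row=0 col=11 char='g'
After 5 (k): row=0 col=11 char='g'
After 6 (k): row=0 col=11 char='g'
After 7 (j): row=1 col=7 char='d'
After 8 (k): row=0 col=7 char='e'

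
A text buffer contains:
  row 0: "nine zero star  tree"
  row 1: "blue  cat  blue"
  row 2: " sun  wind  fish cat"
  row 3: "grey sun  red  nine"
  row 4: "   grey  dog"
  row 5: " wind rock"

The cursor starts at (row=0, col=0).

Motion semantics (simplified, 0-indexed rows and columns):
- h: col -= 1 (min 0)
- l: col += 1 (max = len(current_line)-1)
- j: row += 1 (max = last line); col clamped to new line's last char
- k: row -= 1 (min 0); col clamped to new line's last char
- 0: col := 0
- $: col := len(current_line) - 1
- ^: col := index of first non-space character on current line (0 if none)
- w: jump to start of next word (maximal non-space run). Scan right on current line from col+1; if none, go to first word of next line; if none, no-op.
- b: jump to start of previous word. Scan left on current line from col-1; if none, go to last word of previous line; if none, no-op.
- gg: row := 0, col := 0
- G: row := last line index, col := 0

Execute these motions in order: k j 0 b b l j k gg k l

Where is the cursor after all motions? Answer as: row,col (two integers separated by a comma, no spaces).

Answer: 0,1

Derivation:
After 1 (k): row=0 col=0 char='n'
After 2 (j): row=1 col=0 char='b'
After 3 (0): row=1 col=0 char='b'
After 4 (b): row=0 col=16 char='t'
After 5 (b): row=0 col=10 char='s'
After 6 (l): row=0 col=11 char='t'
After 7 (j): row=1 col=11 char='b'
After 8 (k): row=0 col=11 char='t'
After 9 (gg): row=0 col=0 char='n'
After 10 (k): row=0 col=0 char='n'
After 11 (l): row=0 col=1 char='i'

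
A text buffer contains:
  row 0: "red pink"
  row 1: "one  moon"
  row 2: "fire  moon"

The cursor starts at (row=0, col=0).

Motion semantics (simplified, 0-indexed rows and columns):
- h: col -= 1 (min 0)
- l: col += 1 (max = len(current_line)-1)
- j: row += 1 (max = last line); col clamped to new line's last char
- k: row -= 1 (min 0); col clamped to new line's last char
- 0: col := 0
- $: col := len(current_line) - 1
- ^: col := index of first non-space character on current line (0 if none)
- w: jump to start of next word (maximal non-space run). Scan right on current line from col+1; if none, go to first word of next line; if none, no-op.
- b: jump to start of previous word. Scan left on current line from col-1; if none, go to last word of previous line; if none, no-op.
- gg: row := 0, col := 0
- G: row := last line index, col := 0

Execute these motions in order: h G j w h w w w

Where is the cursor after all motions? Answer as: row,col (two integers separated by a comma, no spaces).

Answer: 2,6

Derivation:
After 1 (h): row=0 col=0 char='r'
After 2 (G): row=2 col=0 char='f'
After 3 (j): row=2 col=0 char='f'
After 4 (w): row=2 col=6 char='m'
After 5 (h): row=2 col=5 char='_'
After 6 (w): row=2 col=6 char='m'
After 7 (w): row=2 col=6 char='m'
After 8 (w): row=2 col=6 char='m'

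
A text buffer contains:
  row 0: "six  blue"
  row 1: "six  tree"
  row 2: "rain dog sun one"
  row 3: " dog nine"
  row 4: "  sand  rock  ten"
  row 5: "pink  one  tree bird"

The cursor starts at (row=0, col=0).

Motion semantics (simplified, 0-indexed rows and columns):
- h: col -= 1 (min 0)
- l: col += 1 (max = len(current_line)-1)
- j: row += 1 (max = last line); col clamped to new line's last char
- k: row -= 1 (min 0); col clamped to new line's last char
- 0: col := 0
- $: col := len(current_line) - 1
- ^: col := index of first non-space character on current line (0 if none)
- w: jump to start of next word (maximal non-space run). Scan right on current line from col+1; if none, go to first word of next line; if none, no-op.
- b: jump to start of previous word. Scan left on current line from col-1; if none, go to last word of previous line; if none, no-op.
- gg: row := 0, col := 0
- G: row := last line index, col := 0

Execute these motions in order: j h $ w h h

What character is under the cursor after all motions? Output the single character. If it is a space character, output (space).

Answer: r

Derivation:
After 1 (j): row=1 col=0 char='s'
After 2 (h): row=1 col=0 char='s'
After 3 ($): row=1 col=8 char='e'
After 4 (w): row=2 col=0 char='r'
After 5 (h): row=2 col=0 char='r'
After 6 (h): row=2 col=0 char='r'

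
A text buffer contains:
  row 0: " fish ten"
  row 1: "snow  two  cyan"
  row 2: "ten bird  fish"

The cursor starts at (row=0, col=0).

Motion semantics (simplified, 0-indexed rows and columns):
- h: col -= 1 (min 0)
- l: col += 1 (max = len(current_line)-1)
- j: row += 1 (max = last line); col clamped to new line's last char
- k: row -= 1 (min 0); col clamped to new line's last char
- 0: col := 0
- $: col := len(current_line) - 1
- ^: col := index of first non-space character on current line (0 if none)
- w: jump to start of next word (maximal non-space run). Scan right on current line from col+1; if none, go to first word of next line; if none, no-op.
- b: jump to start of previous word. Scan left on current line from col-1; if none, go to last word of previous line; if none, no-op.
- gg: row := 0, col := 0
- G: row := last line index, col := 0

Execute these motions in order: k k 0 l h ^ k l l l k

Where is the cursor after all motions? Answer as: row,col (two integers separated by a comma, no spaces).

After 1 (k): row=0 col=0 char='_'
After 2 (k): row=0 col=0 char='_'
After 3 (0): row=0 col=0 char='_'
After 4 (l): row=0 col=1 char='f'
After 5 (h): row=0 col=0 char='_'
After 6 (^): row=0 col=1 char='f'
After 7 (k): row=0 col=1 char='f'
After 8 (l): row=0 col=2 char='i'
After 9 (l): row=0 col=3 char='s'
After 10 (l): row=0 col=4 char='h'
After 11 (k): row=0 col=4 char='h'

Answer: 0,4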